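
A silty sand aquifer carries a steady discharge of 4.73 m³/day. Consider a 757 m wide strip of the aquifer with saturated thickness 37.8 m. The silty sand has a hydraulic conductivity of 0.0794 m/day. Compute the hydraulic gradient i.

0.00208

Cross-sectional area A = 757 × 37.8 = 28615 m².
From Q = K·A·i, i = Q / (K·A) = 4.73 / (0.07940 × 28615) = 0.002082.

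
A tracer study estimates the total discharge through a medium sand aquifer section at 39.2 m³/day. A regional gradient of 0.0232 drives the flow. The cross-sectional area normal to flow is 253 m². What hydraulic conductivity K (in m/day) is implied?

Hydraulic gradient i = 0.0232.
From Q = K·A·i, K = Q / (A·i) = 39.2 / (253.0 × 0.02320) = 6.678 m/day.

6.68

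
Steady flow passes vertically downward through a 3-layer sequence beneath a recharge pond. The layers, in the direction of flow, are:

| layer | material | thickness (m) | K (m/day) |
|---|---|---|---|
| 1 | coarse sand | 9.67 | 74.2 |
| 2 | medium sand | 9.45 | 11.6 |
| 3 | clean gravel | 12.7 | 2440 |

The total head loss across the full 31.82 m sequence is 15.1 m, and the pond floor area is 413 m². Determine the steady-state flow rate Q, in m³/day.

Flow is perpendicular to layering, so the layers act in series and the equivalent K is the thickness-weighted harmonic mean.
Total thickness L = 9.67 + 9.45 + 12.7 = 31.82 m.
Σ(b_i/K_i) = 9.67/74.2 + 9.45/11.6 + 12.7/2440 = 0.9502 d.
K_eq = L / Σ(b_i/K_i) = 31.82 / 0.9502 = 33.49 m/day.
Q = K_eq · A · (Δh/L) = 33.49 × 413 × (15.1/31.82) = 6563 m³/day.

6560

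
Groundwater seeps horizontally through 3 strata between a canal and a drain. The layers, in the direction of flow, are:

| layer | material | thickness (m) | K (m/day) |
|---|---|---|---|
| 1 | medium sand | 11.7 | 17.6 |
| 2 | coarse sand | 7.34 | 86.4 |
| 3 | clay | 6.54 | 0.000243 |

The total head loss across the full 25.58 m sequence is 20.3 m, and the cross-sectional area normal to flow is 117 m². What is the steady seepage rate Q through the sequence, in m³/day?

Flow is perpendicular to layering, so the layers act in series and the equivalent K is the thickness-weighted harmonic mean.
Total thickness L = 11.7 + 7.34 + 6.54 = 25.58 m.
Σ(b_i/K_i) = 11.7/17.6 + 7.34/86.4 + 6.54/0.000243 = 26914 d.
K_eq = L / Σ(b_i/K_i) = 25.58 / 26914 = 0.0009504 m/day.
Q = K_eq · A · (Δh/L) = 0.0009504 × 117 × (20.3/25.58) = 0.08825 m³/day.

0.0882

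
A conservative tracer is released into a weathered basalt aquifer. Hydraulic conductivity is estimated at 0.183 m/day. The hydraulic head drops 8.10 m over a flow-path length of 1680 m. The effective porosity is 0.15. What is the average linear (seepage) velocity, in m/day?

0.00588

Hydraulic gradient i = Δh / L = 8.10 / 1680 = 0.004821.
Darcy flux q = K · i = 0.1830 × 0.004821 = 0.0008823 m/day.
Seepage velocity v = q / n_e = 0.0008823 / 0.15 = 0.005882 m/day.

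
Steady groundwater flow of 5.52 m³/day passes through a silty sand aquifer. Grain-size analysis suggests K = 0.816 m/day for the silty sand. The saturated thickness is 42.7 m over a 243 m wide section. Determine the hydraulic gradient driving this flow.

Cross-sectional area A = 243 × 42.7 = 10376 m².
From Q = K·A·i, i = Q / (K·A) = 5.52 / (0.8160 × 10376) = 0.0006520.

0.000652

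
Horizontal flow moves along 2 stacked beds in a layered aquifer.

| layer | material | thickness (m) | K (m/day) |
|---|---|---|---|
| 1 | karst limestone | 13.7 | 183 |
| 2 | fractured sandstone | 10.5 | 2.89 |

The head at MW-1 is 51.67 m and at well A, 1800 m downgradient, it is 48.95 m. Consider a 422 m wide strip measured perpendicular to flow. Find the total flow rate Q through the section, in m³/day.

Flow is parallel to layering, so each bed carries its own Darcy discharge and the transmissivities add.
Σ(K_i·b_i) = 183×13.7 + 2.89×10.5 = 2537 m²/day.
Hydraulic gradient i = (51.67 − 48.95) / 1800 = 2.72 / 1800 = 0.001511.
Q = Σ(K_i·b_i) · W · i = 2537 × 422 × 0.001511 = 1618 m³/day.

1620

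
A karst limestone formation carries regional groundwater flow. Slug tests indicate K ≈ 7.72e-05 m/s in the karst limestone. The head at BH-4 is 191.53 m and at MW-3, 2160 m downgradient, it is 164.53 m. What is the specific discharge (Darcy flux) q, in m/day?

0.0834

Convert K: 7.72e-05 m/s × 86400 = 6.670 m/day.
Hydraulic gradient i = (191.53 − 164.53) / 2160 = 27 / 2160 = 0.01250.
Specific discharge q = K · i = 6.670 × 0.01250 = 0.08338 m/day.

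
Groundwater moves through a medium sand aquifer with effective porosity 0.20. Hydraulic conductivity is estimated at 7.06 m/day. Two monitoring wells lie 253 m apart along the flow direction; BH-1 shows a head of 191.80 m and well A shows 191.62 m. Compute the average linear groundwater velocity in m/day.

0.0251

Hydraulic gradient i = (191.80 − 191.62) / 253 = 0.18 / 253 = 0.0007115.
Darcy flux q = K · i = 7.060 × 0.0007115 = 0.005023 m/day.
Seepage velocity v = q / n_e = 0.005023 / 0.20 = 0.02511 m/day.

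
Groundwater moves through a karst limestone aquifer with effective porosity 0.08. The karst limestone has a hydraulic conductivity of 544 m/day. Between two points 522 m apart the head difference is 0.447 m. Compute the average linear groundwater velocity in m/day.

Hydraulic gradient i = Δh / L = 0.447 / 522 = 0.0008563.
Darcy flux q = K · i = 544.0 × 0.0008563 = 0.4658 m/day.
Seepage velocity v = q / n_e = 0.4658 / 0.08 = 5.823 m/day.

5.82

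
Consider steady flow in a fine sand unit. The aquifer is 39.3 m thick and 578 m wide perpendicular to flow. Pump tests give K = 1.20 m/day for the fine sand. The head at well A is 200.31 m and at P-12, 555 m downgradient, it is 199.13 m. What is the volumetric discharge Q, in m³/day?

Cross-sectional area A = 578 × 39.3 = 22715 m².
Hydraulic gradient i = (200.31 − 199.13) / 555 = 1.18 / 555 = 0.002126.
Darcy's law: Q = K · A · i = 1.200 × 22715 × 0.002126 = 57.95 m³/day.

58.0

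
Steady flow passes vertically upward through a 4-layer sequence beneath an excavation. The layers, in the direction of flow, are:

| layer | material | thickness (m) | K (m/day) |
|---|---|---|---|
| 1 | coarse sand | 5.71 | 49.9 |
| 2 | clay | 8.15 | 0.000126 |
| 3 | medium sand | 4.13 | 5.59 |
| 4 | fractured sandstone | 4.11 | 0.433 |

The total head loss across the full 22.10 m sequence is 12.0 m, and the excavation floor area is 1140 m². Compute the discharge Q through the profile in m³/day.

0.211

Flow is perpendicular to layering, so the layers act in series and the equivalent K is the thickness-weighted harmonic mean.
Total thickness L = 5.71 + 8.15 + 4.13 + 4.11 = 22.10 m.
Σ(b_i/K_i) = 5.71/49.9 + 8.15/0.000126 + 4.13/5.59 + 4.11/0.433 = 64693 d.
K_eq = L / Σ(b_i/K_i) = 22.10 / 64693 = 0.0003416 m/day.
Q = K_eq · A · (Δh/L) = 0.0003416 × 1140 × (12.0/22.10) = 0.2115 m³/day.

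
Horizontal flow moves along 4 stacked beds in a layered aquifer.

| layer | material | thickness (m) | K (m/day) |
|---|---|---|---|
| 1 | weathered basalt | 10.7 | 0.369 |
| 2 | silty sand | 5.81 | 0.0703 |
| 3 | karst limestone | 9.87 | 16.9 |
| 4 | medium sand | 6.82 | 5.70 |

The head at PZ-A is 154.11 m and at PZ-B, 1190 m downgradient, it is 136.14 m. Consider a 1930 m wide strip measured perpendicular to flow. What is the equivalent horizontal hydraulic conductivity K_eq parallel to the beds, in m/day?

Flow is parallel to layering, so each bed carries its own Darcy discharge and the transmissivities add.
Σ(K_i·b_i) = 0.369×10.7 + 0.0703×5.81 + 16.9×9.87 + 5.70×6.82 = 210.0 m²/day.
Total thickness b = 33.20 m, so K_eq = Σ(K_i·b_i)/b = 6.326 m/day.

6.33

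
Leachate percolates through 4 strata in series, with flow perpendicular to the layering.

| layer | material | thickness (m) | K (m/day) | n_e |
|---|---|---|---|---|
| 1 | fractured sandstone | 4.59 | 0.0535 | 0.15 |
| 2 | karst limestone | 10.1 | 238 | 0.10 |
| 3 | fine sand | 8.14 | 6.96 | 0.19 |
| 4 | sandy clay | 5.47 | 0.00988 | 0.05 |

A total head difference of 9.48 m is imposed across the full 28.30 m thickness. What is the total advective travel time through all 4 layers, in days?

With flow normal to the layers, continuity requires the same specific discharge q through every layer.
Σ(b_i/K_i) = 4.59/0.0535 + 10.1/238 + 8.14/6.96 + 5.47/0.00988 = 640.7 d.
q = Δh / Σ(b_i/K_i) = 9.48 / 640.7 = 0.01480 m/day.
In each layer the seepage velocity is v_i = q/n_i, so the layer transit time is t_i = b_i·n_i / q:
  layer 1 (fractured sandstone): t_1 = 4.59 × 0.15 / 0.01480 = 46.53 d
  layer 2 (karst limestone): t_2 = 10.1 × 0.10 / 0.01480 = 68.25 d
  layer 3 (fine sand): t_3 = 8.14 × 0.19 / 0.01480 = 104.5 d
  layer 4 (sandy clay): t_4 = 5.47 × 0.05 / 0.01480 = 18.48 d
Total t = Σ t_i = 237.8 days.

238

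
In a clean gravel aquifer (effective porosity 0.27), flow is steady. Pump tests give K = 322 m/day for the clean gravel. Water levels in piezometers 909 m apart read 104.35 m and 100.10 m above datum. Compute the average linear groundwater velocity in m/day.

Hydraulic gradient i = (104.35 − 100.10) / 909 = 4.25 / 909 = 0.004675.
Darcy flux q = K · i = 322.0 × 0.004675 = 1.506 m/day.
Seepage velocity v = q / n_e = 1.506 / 0.27 = 5.576 m/day.

5.58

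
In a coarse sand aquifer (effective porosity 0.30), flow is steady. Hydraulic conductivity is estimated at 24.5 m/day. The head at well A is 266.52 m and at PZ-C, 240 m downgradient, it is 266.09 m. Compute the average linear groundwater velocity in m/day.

Hydraulic gradient i = (266.52 − 266.09) / 240 = 0.43 / 240 = 0.001792.
Darcy flux q = K · i = 24.50 × 0.001792 = 0.04390 m/day.
Seepage velocity v = q / n_e = 0.04390 / 0.30 = 0.1463 m/day.

0.146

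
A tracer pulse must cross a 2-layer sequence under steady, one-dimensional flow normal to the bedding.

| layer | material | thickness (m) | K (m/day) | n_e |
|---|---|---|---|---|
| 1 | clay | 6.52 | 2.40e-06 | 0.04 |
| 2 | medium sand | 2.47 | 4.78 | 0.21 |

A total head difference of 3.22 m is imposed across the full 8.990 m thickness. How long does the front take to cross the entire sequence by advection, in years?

With flow normal to the layers, continuity requires the same specific discharge q through every layer.
Σ(b_i/K_i) = 6.52/2.40e-06 + 2.47/4.78 = 2.717e+06 d.
q = Δh / Σ(b_i/K_i) = 3.22 / 2.717e+06 = 1.185e-06 m/day.
In each layer the seepage velocity is v_i = q/n_i, so the layer transit time is t_i = b_i·n_i / q:
  layer 1 (clay): t_1 = 6.52 × 0.04 / 1.185e-06 = 2.200e+05 d
  layer 2 (medium sand): t_2 = 2.47 × 0.21 / 1.185e-06 = 4.376e+05 d
Total t = Σ t_i = 6.577e+05 days = 1801 years.

1800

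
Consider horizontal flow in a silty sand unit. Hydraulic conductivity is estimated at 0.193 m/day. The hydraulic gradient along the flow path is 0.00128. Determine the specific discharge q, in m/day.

Hydraulic gradient i = 0.00128.
Specific discharge q = K · i = 0.1930 × 0.001280 = 0.0002470 m/day.

0.000247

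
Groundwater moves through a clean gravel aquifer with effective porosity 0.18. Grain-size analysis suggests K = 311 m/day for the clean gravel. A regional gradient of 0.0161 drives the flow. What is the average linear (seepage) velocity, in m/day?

Hydraulic gradient i = 0.0161.
Darcy flux q = K · i = 311.0 × 0.01610 = 5.007 m/day.
Seepage velocity v = q / n_e = 5.007 / 0.18 = 27.82 m/day.

27.8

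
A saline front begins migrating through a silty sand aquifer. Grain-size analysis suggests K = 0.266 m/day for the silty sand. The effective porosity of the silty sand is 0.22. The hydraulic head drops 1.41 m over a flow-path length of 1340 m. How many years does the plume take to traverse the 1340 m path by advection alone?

Hydraulic gradient i = Δh / L = 1.41 / 1340 = 0.001052.
Darcy flux q = K · i = 0.2660 × 0.001052 = 0.0002799 m/day.
Seepage velocity v = q / n_e = 0.0002799 / 0.22 = 0.001272 m/day.
Travel time t = L / v = 1340 / 0.001272 = 1.053e+06 days = 2884 years.

2880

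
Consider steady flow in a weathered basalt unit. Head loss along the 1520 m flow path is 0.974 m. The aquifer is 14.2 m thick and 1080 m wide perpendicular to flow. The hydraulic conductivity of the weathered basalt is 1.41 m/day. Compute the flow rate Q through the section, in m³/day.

Cross-sectional area A = 1080 × 14.2 = 15336 m².
Hydraulic gradient i = Δh / L = 0.974 / 1520 = 0.0006408.
Darcy's law: Q = K · A · i = 1.410 × 15336 × 0.0006408 = 13.86 m³/day.

13.9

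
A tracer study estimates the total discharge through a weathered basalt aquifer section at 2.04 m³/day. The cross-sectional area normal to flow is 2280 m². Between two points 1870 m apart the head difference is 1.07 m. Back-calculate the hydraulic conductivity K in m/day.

Hydraulic gradient i = Δh / L = 1.07 / 1870 = 0.0005722.
From Q = K·A·i, K = Q / (A·i) = 2.04 / (2280 × 0.0005722) = 1.564 m/day.

1.56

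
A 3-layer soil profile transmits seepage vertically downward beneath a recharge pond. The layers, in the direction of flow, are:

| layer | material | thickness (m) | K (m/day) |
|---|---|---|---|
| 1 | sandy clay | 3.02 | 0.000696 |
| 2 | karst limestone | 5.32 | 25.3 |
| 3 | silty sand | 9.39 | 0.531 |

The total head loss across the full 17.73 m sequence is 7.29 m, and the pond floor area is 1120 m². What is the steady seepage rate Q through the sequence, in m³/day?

1.87

Flow is perpendicular to layering, so the layers act in series and the equivalent K is the thickness-weighted harmonic mean.
Total thickness L = 3.02 + 5.32 + 9.39 = 17.73 m.
Σ(b_i/K_i) = 3.02/0.000696 + 5.32/25.3 + 9.39/0.531 = 4357 d.
K_eq = L / Σ(b_i/K_i) = 17.73 / 4357 = 0.004069 m/day.
Q = K_eq · A · (Δh/L) = 0.004069 × 1120 × (7.29/17.73) = 1.874 m³/day.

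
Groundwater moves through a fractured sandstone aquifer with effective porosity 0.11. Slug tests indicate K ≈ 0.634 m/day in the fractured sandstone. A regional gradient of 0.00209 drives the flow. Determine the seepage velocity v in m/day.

0.0120

Hydraulic gradient i = 0.00209.
Darcy flux q = K · i = 0.6340 × 0.002090 = 0.001325 m/day.
Seepage velocity v = q / n_e = 0.001325 / 0.11 = 0.01205 m/day.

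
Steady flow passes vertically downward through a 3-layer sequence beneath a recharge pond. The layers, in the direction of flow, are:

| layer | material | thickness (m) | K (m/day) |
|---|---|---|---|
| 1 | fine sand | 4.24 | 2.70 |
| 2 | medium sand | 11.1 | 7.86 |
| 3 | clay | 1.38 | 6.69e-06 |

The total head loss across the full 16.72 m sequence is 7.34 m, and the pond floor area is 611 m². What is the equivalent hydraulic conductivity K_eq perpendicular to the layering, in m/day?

Flow is perpendicular to layering, so the layers act in series and the equivalent K is the thickness-weighted harmonic mean.
Total thickness L = 4.24 + 11.1 + 1.38 = 16.72 m.
Σ(b_i/K_i) = 4.24/2.70 + 11.1/7.86 + 1.38/6.69e-06 = 2.063e+05 d.
K_eq = L / Σ(b_i/K_i) = 16.72 / 2.063e+05 = 8.105e-05 m/day.

8.11e-05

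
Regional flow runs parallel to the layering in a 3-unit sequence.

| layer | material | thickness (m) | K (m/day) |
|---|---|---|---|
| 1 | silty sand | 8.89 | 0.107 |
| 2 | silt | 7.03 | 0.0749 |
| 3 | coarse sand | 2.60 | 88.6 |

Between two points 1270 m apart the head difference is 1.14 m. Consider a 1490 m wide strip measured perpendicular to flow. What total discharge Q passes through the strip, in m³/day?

310

Flow is parallel to layering, so each bed carries its own Darcy discharge and the transmissivities add.
Σ(K_i·b_i) = 0.107×8.89 + 0.0749×7.03 + 88.6×2.60 = 231.8 m²/day.
Hydraulic gradient i = Δh / L = 1.14 / 1270 = 0.0008976.
Q = Σ(K_i·b_i) · W · i = 231.8 × 1490 × 0.0008976 = 310.1 m³/day.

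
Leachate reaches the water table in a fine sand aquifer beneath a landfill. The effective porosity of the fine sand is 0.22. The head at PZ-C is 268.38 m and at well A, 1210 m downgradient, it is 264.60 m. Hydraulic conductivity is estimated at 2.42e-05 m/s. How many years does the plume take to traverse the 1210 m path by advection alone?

Convert K: 2.42e-05 m/s × 86400 = 2.091 m/day.
Hydraulic gradient i = (268.38 − 264.60) / 1210 = 3.78 / 1210 = 0.003124.
Darcy flux q = K · i = 2.091 × 0.003124 = 0.006532 m/day.
Seepage velocity v = q / n_e = 0.006532 / 0.22 = 0.02969 m/day.
Travel time t = L / v = 1210 / 0.02969 = 40754 days = 111.6 years.

112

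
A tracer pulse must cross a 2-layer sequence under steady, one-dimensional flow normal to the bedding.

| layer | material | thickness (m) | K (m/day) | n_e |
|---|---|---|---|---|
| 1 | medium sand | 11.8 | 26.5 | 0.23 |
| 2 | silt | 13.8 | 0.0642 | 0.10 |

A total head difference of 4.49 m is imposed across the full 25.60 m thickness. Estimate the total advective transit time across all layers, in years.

With flow normal to the layers, continuity requires the same specific discharge q through every layer.
Σ(b_i/K_i) = 11.8/26.5 + 13.8/0.0642 = 215.4 d.
q = Δh / Σ(b_i/K_i) = 4.49 / 215.4 = 0.02085 m/day.
In each layer the seepage velocity is v_i = q/n_i, so the layer transit time is t_i = b_i·n_i / q:
  layer 1 (medium sand): t_1 = 11.8 × 0.23 / 0.02085 = 130.2 d
  layer 2 (silt): t_2 = 13.8 × 0.10 / 0.02085 = 66.20 d
Total t = Σ t_i = 196.4 days = 0.5377 years.

0.538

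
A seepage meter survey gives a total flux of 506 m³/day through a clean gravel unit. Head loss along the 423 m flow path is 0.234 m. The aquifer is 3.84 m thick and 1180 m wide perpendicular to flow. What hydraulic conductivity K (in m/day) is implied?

202

Cross-sectional area A = 1180 × 3.84 = 4531 m².
Hydraulic gradient i = Δh / L = 0.234 / 423 = 0.0005532.
From Q = K·A·i, K = Q / (A·i) = 506 / (4531 × 0.0005532) = 201.9 m/day.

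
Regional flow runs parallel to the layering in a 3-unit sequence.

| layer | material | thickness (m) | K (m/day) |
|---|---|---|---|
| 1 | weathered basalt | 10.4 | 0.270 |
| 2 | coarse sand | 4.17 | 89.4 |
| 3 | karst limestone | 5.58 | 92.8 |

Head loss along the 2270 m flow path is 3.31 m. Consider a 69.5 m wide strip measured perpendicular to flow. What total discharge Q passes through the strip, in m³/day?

Flow is parallel to layering, so each bed carries its own Darcy discharge and the transmissivities add.
Σ(K_i·b_i) = 0.270×10.4 + 89.4×4.17 + 92.8×5.58 = 893.4 m²/day.
Hydraulic gradient i = Δh / L = 3.31 / 2270 = 0.001458.
Q = Σ(K_i·b_i) · W · i = 893.4 × 69.5 × 0.001458 = 90.54 m³/day.

90.5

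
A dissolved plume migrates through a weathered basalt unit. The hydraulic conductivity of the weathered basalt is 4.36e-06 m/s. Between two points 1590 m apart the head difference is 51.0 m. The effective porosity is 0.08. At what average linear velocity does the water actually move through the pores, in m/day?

0.151

Convert K: 4.36e-06 m/s × 86400 = 0.3767 m/day.
Hydraulic gradient i = Δh / L = 51.0 / 1590 = 0.03208.
Darcy flux q = K · i = 0.3767 × 0.03208 = 0.01208 m/day.
Seepage velocity v = q / n_e = 0.01208 / 0.08 = 0.1510 m/day.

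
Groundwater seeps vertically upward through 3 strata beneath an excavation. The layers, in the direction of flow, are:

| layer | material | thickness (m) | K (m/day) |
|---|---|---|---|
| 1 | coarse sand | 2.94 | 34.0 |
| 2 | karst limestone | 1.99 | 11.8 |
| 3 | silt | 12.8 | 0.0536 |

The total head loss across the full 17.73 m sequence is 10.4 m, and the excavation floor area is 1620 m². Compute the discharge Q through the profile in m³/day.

Flow is perpendicular to layering, so the layers act in series and the equivalent K is the thickness-weighted harmonic mean.
Total thickness L = 2.94 + 1.99 + 12.8 = 17.73 m.
Σ(b_i/K_i) = 2.94/34.0 + 1.99/11.8 + 12.8/0.0536 = 239.1 d.
K_eq = L / Σ(b_i/K_i) = 17.73 / 239.1 = 0.07417 m/day.
Q = K_eq · A · (Δh/L) = 0.07417 × 1620 × (10.4/17.73) = 70.48 m³/day.

70.5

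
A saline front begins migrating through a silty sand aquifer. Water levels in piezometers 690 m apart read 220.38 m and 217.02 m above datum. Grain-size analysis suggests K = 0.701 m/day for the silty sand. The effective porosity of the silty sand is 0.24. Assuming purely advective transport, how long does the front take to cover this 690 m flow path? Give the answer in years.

Hydraulic gradient i = (220.38 − 217.02) / 690 = 3.36 / 690 = 0.004870.
Darcy flux q = K · i = 0.7010 × 0.004870 = 0.003414 m/day.
Seepage velocity v = q / n_e = 0.003414 / 0.24 = 0.01422 m/day.
Travel time t = L / v = 690 / 0.01422 = 48512 days = 132.8 years.

133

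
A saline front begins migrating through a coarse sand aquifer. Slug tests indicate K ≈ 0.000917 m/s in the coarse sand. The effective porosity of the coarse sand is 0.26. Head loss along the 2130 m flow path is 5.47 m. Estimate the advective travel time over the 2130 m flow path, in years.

7.45

Convert K: 0.000917 m/s × 86400 = 79.23 m/day.
Hydraulic gradient i = Δh / L = 5.47 / 2130 = 0.002568.
Darcy flux q = K · i = 79.23 × 0.002568 = 0.2035 m/day.
Seepage velocity v = q / n_e = 0.2035 / 0.26 = 0.7826 m/day.
Travel time t = L / v = 2130 / 0.7826 = 2722 days = 7.452 years.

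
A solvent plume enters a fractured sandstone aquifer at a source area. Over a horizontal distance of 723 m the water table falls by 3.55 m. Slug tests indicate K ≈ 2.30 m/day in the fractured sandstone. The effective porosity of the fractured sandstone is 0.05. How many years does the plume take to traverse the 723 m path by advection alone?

Hydraulic gradient i = Δh / L = 3.55 / 723 = 0.004910.
Darcy flux q = K · i = 2.300 × 0.004910 = 0.01129 m/day.
Seepage velocity v = q / n_e = 0.01129 / 0.05 = 0.2259 m/day.
Travel time t = L / v = 723 / 0.2259 = 3201 days = 8.764 years.

8.76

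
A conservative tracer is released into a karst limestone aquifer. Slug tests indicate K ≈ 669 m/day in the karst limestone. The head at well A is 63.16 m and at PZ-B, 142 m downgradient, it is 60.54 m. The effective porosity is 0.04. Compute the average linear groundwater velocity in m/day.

309

Hydraulic gradient i = (63.16 − 60.54) / 142 = 2.62 / 142 = 0.01845.
Darcy flux q = K · i = 669.0 × 0.01845 = 12.34 m/day.
Seepage velocity v = q / n_e = 12.34 / 0.04 = 308.6 m/day.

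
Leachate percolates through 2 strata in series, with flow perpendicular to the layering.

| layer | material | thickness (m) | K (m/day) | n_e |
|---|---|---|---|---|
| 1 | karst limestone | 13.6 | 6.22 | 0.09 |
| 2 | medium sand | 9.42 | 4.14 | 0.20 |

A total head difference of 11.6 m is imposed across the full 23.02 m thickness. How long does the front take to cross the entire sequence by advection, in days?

With flow normal to the layers, continuity requires the same specific discharge q through every layer.
Σ(b_i/K_i) = 13.6/6.22 + 9.42/4.14 = 4.462 d.
q = Δh / Σ(b_i/K_i) = 11.6 / 4.462 = 2.600 m/day.
In each layer the seepage velocity is v_i = q/n_i, so the layer transit time is t_i = b_i·n_i / q:
  layer 1 (karst limestone): t_1 = 13.6 × 0.09 / 2.600 = 0.4708 d
  layer 2 (medium sand): t_2 = 9.42 × 0.20 / 2.600 = 0.7247 d
Total t = Σ t_i = 1.195 days.

1.20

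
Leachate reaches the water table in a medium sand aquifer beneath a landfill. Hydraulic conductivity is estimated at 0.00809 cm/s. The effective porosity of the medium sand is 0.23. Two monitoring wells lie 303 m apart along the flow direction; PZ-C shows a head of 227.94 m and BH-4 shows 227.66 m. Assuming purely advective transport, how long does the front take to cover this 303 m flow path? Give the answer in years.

29.5

Convert K: 0.00809 cm/s × 864 = 6.990 m/day.
Hydraulic gradient i = (227.94 − 227.66) / 303 = 0.28 / 303 = 0.0009241.
Darcy flux q = K · i = 6.990 × 0.0009241 = 0.006459 m/day.
Seepage velocity v = q / n_e = 0.006459 / 0.23 = 0.02808 m/day.
Travel time t = L / v = 303 / 0.02808 = 10789 days = 29.54 years.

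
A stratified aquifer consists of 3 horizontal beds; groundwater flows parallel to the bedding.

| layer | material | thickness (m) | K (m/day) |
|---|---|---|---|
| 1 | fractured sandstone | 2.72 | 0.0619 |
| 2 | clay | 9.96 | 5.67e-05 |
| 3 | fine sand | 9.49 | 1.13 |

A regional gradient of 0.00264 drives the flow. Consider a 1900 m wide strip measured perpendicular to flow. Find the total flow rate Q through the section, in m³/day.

Flow is parallel to layering, so each bed carries its own Darcy discharge and the transmissivities add.
Σ(K_i·b_i) = 0.0619×2.72 + 5.67e-05×9.96 + 1.13×9.49 = 10.89 m²/day.
Hydraulic gradient i = 0.00264.
Q = Σ(K_i·b_i) · W · i = 10.89 × 1900 × 0.002640 = 54.64 m³/day.

54.6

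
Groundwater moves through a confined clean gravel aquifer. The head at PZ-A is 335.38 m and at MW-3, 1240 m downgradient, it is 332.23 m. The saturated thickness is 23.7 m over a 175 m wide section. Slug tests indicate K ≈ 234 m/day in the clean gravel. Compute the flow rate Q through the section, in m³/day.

2470

Cross-sectional area A = 175 × 23.7 = 4148 m².
Hydraulic gradient i = (335.38 − 332.23) / 1240 = 3.15 / 1240 = 0.002540.
Darcy's law: Q = K · A · i = 234.0 × 4148 × 0.002540 = 2465 m³/day.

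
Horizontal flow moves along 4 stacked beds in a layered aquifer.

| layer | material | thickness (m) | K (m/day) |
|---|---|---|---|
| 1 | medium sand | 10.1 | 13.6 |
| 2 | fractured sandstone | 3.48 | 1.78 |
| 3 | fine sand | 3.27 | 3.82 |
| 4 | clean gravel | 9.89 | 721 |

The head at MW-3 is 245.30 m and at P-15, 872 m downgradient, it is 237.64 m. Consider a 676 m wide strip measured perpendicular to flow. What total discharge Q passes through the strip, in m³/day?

Flow is parallel to layering, so each bed carries its own Darcy discharge and the transmissivities add.
Σ(K_i·b_i) = 13.6×10.1 + 1.78×3.48 + 3.82×3.27 + 721×9.89 = 7287 m²/day.
Hydraulic gradient i = (245.30 − 237.64) / 872 = 7.66 / 872 = 0.008784.
Q = Σ(K_i·b_i) · W · i = 7287 × 676 × 0.008784 = 43271 m³/day.

43300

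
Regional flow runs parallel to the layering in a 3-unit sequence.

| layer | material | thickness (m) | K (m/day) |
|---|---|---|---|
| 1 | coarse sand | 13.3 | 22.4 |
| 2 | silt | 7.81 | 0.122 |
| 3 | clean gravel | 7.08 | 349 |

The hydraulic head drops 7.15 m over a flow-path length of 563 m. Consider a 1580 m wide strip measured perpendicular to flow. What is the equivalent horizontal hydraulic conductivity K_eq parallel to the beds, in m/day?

Flow is parallel to layering, so each bed carries its own Darcy discharge and the transmissivities add.
Σ(K_i·b_i) = 22.4×13.3 + 0.122×7.81 + 349×7.08 = 2770 m²/day.
Total thickness b = 28.19 m, so K_eq = Σ(K_i·b_i)/b = 98.25 m/day.

98.3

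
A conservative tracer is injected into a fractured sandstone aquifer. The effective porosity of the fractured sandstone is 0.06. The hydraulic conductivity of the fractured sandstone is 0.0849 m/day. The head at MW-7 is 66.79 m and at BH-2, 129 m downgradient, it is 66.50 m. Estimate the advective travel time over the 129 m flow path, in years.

111

Hydraulic gradient i = (66.79 − 66.50) / 129 = 0.29 / 129 = 0.002248.
Darcy flux q = K · i = 0.08490 × 0.002248 = 0.0001909 m/day.
Seepage velocity v = q / n_e = 0.0001909 / 0.06 = 0.003181 m/day.
Travel time t = L / v = 129 / 0.003181 = 40553 days = 111.0 years.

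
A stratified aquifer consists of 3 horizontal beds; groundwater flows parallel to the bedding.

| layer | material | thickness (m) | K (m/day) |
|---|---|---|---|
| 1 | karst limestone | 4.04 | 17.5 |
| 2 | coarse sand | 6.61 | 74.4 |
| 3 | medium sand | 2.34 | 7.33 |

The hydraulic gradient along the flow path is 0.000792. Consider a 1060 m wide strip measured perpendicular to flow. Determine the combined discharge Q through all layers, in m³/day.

Flow is parallel to layering, so each bed carries its own Darcy discharge and the transmissivities add.
Σ(K_i·b_i) = 17.5×4.04 + 74.4×6.61 + 7.33×2.34 = 579.6 m²/day.
Hydraulic gradient i = 0.000792.
Q = Σ(K_i·b_i) · W · i = 579.6 × 1060 × 0.0007920 = 486.6 m³/day.

487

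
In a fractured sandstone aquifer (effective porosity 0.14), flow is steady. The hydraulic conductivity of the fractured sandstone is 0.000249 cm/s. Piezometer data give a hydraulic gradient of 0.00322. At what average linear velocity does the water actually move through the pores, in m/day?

Convert K: 0.000249 cm/s × 864 = 0.2151 m/day.
Hydraulic gradient i = 0.00322.
Darcy flux q = K · i = 0.2151 × 0.003220 = 0.0006927 m/day.
Seepage velocity v = q / n_e = 0.0006927 / 0.14 = 0.004948 m/day.

0.00495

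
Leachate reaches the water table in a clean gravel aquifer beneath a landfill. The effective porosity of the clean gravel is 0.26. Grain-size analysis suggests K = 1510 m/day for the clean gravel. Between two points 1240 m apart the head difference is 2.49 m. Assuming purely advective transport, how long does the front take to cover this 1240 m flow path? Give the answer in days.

106

Hydraulic gradient i = Δh / L = 2.49 / 1240 = 0.002008.
Darcy flux q = K · i = 1510 × 0.002008 = 3.032 m/day.
Seepage velocity v = q / n_e = 3.032 / 0.26 = 11.66 m/day.
Travel time t = L / v = 1240 / 11.66 = 106.3 days.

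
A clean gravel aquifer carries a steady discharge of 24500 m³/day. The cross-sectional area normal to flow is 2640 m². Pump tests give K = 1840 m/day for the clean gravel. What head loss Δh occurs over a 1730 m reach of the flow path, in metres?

From Q = K·A·i, i = Q / (K·A) = 24500 / (1840 × 2640) = 0.005044.
Head loss Δh = i · L = 0.005044 × 1730 = 8.726 m.

8.73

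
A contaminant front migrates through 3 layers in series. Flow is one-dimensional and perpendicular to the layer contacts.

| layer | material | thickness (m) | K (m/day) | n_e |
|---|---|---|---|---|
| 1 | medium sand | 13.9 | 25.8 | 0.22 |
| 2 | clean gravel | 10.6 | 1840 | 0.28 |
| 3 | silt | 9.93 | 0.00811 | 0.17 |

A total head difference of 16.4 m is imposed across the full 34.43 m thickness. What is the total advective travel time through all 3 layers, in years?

1.58

With flow normal to the layers, continuity requires the same specific discharge q through every layer.
Σ(b_i/K_i) = 13.9/25.8 + 10.6/1840 + 9.93/0.00811 = 1225 d.
q = Δh / Σ(b_i/K_i) = 16.4 / 1225 = 0.01339 m/day.
In each layer the seepage velocity is v_i = q/n_i, so the layer transit time is t_i = b_i·n_i / q:
  layer 1 (medium sand): t_1 = 13.9 × 0.22 / 0.01339 = 228.4 d
  layer 2 (clean gravel): t_2 = 10.6 × 0.28 / 0.01339 = 221.7 d
  layer 3 (silt): t_3 = 9.93 × 0.17 / 0.01339 = 126.1 d
Total t = Σ t_i = 576.2 days = 1.578 years.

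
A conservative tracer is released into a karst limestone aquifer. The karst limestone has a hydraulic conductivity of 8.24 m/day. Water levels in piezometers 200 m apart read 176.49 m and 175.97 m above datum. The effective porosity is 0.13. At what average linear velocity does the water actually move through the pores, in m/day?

Hydraulic gradient i = (176.49 − 175.97) / 200 = 0.52 / 200 = 0.002600.
Darcy flux q = K · i = 8.240 × 0.002600 = 0.02142 m/day.
Seepage velocity v = q / n_e = 0.02142 / 0.13 = 0.1648 m/day.

0.165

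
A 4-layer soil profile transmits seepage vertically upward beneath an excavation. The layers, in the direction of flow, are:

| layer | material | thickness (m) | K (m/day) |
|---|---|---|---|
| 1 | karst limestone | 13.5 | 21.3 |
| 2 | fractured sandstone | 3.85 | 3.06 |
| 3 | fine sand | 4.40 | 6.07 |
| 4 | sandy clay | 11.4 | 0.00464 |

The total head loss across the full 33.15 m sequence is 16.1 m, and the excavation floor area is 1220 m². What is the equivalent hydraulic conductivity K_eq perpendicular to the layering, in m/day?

Flow is perpendicular to layering, so the layers act in series and the equivalent K is the thickness-weighted harmonic mean.
Total thickness L = 13.5 + 3.85 + 4.40 + 11.4 = 33.15 m.
Σ(b_i/K_i) = 13.5/21.3 + 3.85/3.06 + 4.40/6.07 + 11.4/0.00464 = 2460 d.
K_eq = L / Σ(b_i/K_i) = 33.15 / 2460 = 0.01348 m/day.

0.0135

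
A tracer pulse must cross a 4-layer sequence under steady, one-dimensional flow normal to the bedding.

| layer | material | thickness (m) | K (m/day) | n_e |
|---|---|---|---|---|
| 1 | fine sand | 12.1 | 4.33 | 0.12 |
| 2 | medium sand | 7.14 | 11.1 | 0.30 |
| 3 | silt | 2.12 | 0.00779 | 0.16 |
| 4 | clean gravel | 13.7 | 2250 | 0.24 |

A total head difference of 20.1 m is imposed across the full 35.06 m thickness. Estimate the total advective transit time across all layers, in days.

With flow normal to the layers, continuity requires the same specific discharge q through every layer.
Σ(b_i/K_i) = 12.1/4.33 + 7.14/11.1 + 2.12/0.00779 + 13.7/2250 = 275.6 d.
q = Δh / Σ(b_i/K_i) = 20.1 / 275.6 = 0.07294 m/day.
In each layer the seepage velocity is v_i = q/n_i, so the layer transit time is t_i = b_i·n_i / q:
  layer 1 (fine sand): t_1 = 12.1 × 0.12 / 0.07294 = 19.91 d
  layer 2 (medium sand): t_2 = 7.14 × 0.30 / 0.07294 = 29.37 d
  layer 3 (silt): t_3 = 2.12 × 0.16 / 0.07294 = 4.651 d
  layer 4 (clean gravel): t_4 = 13.7 × 0.24 / 0.07294 = 45.08 d
Total t = Σ t_i = 99.01 days.

99.0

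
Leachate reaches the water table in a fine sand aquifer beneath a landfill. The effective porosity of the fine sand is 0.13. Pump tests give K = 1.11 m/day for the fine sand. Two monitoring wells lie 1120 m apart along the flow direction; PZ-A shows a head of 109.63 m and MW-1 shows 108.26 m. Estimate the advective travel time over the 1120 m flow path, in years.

294

Hydraulic gradient i = (109.63 − 108.26) / 1120 = 1.37 / 1120 = 0.001223.
Darcy flux q = K · i = 1.110 × 0.001223 = 0.001358 m/day.
Seepage velocity v = q / n_e = 0.001358 / 0.13 = 0.01044 m/day.
Travel time t = L / v = 1120 / 0.01044 = 1.072e+05 days = 293.6 years.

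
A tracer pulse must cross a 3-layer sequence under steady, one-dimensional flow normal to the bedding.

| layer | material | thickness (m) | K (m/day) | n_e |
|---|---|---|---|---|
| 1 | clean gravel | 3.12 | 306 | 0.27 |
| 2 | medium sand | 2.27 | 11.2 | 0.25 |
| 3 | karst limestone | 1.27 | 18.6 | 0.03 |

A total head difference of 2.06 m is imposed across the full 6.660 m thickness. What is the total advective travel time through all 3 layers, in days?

0.198

With flow normal to the layers, continuity requires the same specific discharge q through every layer.
Σ(b_i/K_i) = 3.12/306 + 2.27/11.2 + 1.27/18.6 = 0.2812 d.
q = Δh / Σ(b_i/K_i) = 2.06 / 0.2812 = 7.327 m/day.
In each layer the seepage velocity is v_i = q/n_i, so the layer transit time is t_i = b_i·n_i / q:
  layer 1 (clean gravel): t_1 = 3.12 × 0.27 / 7.327 = 0.1150 d
  layer 2 (medium sand): t_2 = 2.27 × 0.25 / 7.327 = 0.07745 d
  layer 3 (karst limestone): t_3 = 1.27 × 0.03 / 7.327 = 0.005200 d
Total t = Σ t_i = 0.1976 days.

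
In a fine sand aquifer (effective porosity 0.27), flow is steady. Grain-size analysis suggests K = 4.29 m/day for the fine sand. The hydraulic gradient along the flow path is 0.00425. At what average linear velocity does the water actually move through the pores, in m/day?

Hydraulic gradient i = 0.00425.
Darcy flux q = K · i = 4.290 × 0.004250 = 0.01823 m/day.
Seepage velocity v = q / n_e = 0.01823 / 0.27 = 0.06753 m/day.

0.0675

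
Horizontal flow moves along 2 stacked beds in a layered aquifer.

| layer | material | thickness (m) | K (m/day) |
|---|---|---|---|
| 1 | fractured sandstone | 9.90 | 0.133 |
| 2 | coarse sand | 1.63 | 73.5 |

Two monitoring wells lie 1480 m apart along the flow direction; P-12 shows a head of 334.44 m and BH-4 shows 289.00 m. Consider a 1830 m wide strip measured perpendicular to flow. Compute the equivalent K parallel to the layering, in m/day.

10.5

Flow is parallel to layering, so each bed carries its own Darcy discharge and the transmissivities add.
Σ(K_i·b_i) = 0.133×9.90 + 73.5×1.63 = 121.1 m²/day.
Total thickness b = 11.53 m, so K_eq = Σ(K_i·b_i)/b = 10.50 m/day.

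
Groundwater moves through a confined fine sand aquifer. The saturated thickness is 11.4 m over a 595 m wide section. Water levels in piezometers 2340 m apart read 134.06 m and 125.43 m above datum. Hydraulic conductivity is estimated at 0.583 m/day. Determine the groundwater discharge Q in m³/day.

Cross-sectional area A = 595 × 11.4 = 6783 m².
Hydraulic gradient i = (134.06 − 125.43) / 2340 = 8.63 / 2340 = 0.003688.
Darcy's law: Q = K · A · i = 0.5830 × 6783 × 0.003688 = 14.58 m³/day.

14.6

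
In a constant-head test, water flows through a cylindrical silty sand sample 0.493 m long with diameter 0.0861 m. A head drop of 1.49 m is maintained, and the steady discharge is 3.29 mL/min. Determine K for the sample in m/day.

0.269

Cross-sectional area A = π·(d/2)² = π × (0.0861/2)² = 0.005822 m².
Convert discharge: 3.29 mL/min = 5.483e-08 m³/s.
Darcy's law rearranged: K = Q·L / (A·Δh) = 5.483e-08 × 0.493 / (0.005822 × 1.49) = 3.116e-06 m/s = 0.2692 m/day.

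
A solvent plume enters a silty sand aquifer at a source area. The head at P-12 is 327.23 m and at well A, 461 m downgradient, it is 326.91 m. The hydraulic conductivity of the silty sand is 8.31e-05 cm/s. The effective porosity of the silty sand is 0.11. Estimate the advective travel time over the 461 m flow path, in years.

2790

Convert K: 8.31e-05 cm/s × 864 = 0.07180 m/day.
Hydraulic gradient i = (327.23 − 326.91) / 461 = 0.32 / 461 = 0.0006941.
Darcy flux q = K · i = 0.07180 × 0.0006941 = 4.984e-05 m/day.
Seepage velocity v = q / n_e = 4.984e-05 / 0.11 = 0.0004531 m/day.
Travel time t = L / v = 461 / 0.0004531 = 1.017e+06 days = 2786 years.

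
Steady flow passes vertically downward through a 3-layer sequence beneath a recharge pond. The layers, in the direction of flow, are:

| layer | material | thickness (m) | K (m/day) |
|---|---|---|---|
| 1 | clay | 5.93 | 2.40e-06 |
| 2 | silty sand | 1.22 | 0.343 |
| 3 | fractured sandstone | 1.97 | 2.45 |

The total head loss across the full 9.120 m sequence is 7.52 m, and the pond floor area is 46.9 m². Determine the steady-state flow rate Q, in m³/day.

0.000143

Flow is perpendicular to layering, so the layers act in series and the equivalent K is the thickness-weighted harmonic mean.
Total thickness L = 5.93 + 1.22 + 1.97 = 9.120 m.
Σ(b_i/K_i) = 5.93/2.40e-06 + 1.22/0.343 + 1.97/2.45 = 2.471e+06 d.
K_eq = L / Σ(b_i/K_i) = 9.120 / 2.471e+06 = 3.691e-06 m/day.
Q = K_eq · A · (Δh/L) = 3.691e-06 × 46.9 × (7.52/9.120) = 0.0001427 m³/day.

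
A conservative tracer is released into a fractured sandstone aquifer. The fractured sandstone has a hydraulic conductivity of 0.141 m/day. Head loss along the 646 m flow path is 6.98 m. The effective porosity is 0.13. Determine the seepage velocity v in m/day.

Hydraulic gradient i = Δh / L = 6.98 / 646 = 0.01080.
Darcy flux q = K · i = 0.1410 × 0.01080 = 0.001523 m/day.
Seepage velocity v = q / n_e = 0.001523 / 0.13 = 0.01172 m/day.

0.0117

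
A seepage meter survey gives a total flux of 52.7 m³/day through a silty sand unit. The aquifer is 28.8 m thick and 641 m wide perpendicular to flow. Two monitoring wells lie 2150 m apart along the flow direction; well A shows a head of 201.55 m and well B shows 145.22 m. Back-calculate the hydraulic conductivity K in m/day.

Cross-sectional area A = 641 × 28.8 = 18461 m².
Hydraulic gradient i = (201.55 − 145.22) / 2150 = 56.33 / 2150 = 0.02620.
From Q = K·A·i, K = Q / (A·i) = 52.7 / (18461 × 0.02620) = 0.1090 m/day.

0.109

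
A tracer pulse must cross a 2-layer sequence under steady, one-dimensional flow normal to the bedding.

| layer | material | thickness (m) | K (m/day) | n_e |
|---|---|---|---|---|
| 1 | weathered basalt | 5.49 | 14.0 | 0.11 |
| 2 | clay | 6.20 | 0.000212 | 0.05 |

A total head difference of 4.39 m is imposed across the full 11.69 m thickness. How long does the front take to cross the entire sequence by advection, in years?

16.7

With flow normal to the layers, continuity requires the same specific discharge q through every layer.
Σ(b_i/K_i) = 5.49/14.0 + 6.20/0.000212 = 29246 d.
q = Δh / Σ(b_i/K_i) = 4.39 / 29246 = 0.0001501 m/day.
In each layer the seepage velocity is v_i = q/n_i, so the layer transit time is t_i = b_i·n_i / q:
  layer 1 (weathered basalt): t_1 = 5.49 × 0.11 / 0.0001501 = 4023 d
  layer 2 (clay): t_2 = 6.20 × 0.05 / 0.0001501 = 2065 d
Total t = Σ t_i = 6088 days = 16.67 years.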